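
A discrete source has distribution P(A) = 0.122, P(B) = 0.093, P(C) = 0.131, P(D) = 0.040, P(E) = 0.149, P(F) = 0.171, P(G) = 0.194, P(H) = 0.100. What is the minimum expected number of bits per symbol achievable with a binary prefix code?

Repeatedly combine the two least-probable nodes; the expected code length is the sum of the merged weights.
merge 1/25 + 93/1000 → 133/1000
merge 1/10 + 61/500 → 111/500
merge 131/1000 + 133/1000 → 33/125
merge 149/1000 + 171/1000 → 8/25
merge 97/500 + 111/500 → 52/125
merge 33/125 + 8/25 → 73/125
merge 52/125 + 73/125 → 1
L = 133/1000 + 111/500 + 33/125 + 8/25 + 52/125 + 73/125 + 1 = 2939/1000 = 2.939 bits/symbol.

2.939 bits/symbol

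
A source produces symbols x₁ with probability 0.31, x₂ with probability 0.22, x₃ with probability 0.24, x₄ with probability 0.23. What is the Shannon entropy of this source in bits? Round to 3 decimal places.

1.986 bits

H = −Σ pᵢ log₂ pᵢ.
−0.31·log₂(0.31) = 0.5238
−0.22·log₂(0.22) = 0.4806
−0.24·log₂(0.24) = 0.4941
−0.23·log₂(0.23) = 0.4877
Sum ≈ 1.9862 → 1.986 bits.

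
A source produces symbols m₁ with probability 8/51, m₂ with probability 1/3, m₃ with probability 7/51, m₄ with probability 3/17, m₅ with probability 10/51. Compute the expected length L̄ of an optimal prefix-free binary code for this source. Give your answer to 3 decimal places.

2.294 bits/symbol

Repeatedly combine the two least-probable nodes; the expected code length is the sum of the merged weights.
merge 7/51 + 8/51 → 5/17
merge 3/17 + 10/51 → 19/51
merge 5/17 + 1/3 → 32/51
merge 19/51 + 32/51 → 1
L = 5/17 + 19/51 + 32/51 + 1 = 39/17 ≈ 2.294 bits/symbol.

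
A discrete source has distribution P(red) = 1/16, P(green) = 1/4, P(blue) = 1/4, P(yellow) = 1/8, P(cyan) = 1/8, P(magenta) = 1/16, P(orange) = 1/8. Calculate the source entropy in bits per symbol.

2.625 bits

Each probability is a power of 1/2, so log₂(1/p) is an integer.
H = Σ p·log₂(1/p) = 1/16·4 + 1/4·2 + 1/4·2 + 1/8·3 + 1/8·3 + 1/16·4 + 1/8·3 = 2.625 bits.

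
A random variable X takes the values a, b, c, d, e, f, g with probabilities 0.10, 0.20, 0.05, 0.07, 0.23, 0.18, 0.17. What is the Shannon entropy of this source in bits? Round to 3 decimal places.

2.649 bits

H = −Σ pᵢ log₂ pᵢ.
−0.10·log₂(0.10) = 0.3322
−0.20·log₂(0.20) = 0.4644
−0.05·log₂(0.05) = 0.2161
−0.07·log₂(0.07) = 0.2686
−0.23·log₂(0.23) = 0.4877
−0.18·log₂(0.18) = 0.4453
−0.17·log₂(0.17) = 0.4346
Sum ≈ 2.6488 → 2.649 bits.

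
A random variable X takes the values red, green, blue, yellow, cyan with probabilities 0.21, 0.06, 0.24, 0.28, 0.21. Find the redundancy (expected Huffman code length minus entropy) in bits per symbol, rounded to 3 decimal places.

0.072 bits

Entropy H = −Σ p log₂ p ≈ 2.1975 bits.
Huffman merges: 3/50+21/100→27/100; 21/100+6/25→9/20; 27/100+7/25→11/20; 9/20+11/20→1. L = 227/100 ≈ 2.2700.
L − H = 2.2700 − 2.1975 = 0.072 bits.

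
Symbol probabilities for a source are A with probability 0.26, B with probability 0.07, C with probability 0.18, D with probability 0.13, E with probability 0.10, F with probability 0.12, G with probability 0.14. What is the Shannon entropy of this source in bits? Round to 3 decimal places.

2.698 bits

H = −Σ pᵢ log₂ pᵢ.
−0.26·log₂(0.26) = 0.5053
−0.07·log₂(0.07) = 0.2686
−0.18·log₂(0.18) = 0.4453
−0.13·log₂(0.13) = 0.3826
−0.10·log₂(0.10) = 0.3322
−0.12·log₂(0.12) = 0.3671
−0.14·log₂(0.14) = 0.3971
Sum ≈ 2.6982 → 2.698 bits.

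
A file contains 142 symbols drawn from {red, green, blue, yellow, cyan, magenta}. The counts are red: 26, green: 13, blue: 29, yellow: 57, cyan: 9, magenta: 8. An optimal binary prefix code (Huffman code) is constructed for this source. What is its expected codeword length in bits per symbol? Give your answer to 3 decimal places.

2.317 bits/symbol

Probabilities are the counts divided by 142.
Repeatedly combine the two least-probable nodes; the expected code length is the sum of the merged weights.
merge 4/71 + 9/142 → 17/142
merge 13/142 + 17/142 → 15/71
merge 13/71 + 29/142 → 55/142
merge 15/71 + 55/142 → 85/142
merge 57/142 + 85/142 → 1
L = 17/142 + 15/71 + 55/142 + 85/142 + 1 = 329/142 ≈ 2.317 bits/symbol.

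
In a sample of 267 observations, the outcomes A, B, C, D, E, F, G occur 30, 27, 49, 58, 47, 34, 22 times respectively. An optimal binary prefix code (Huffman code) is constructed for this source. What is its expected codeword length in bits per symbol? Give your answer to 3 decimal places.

Probabilities are the counts divided by 267.
Repeatedly combine the two least-probable nodes; the expected code length is the sum of the merged weights.
merge 22/267 + 9/89 → 49/267
merge 10/89 + 34/267 → 64/267
merge 47/267 + 49/267 → 32/89
merge 49/267 + 58/267 → 107/267
merge 64/267 + 32/89 → 160/267
merge 107/267 + 160/267 → 1
L = 49/267 + 64/267 + 32/89 + 107/267 + 160/267 + 1 = 743/267 ≈ 2.783 bits/symbol.

2.783 bits/symbol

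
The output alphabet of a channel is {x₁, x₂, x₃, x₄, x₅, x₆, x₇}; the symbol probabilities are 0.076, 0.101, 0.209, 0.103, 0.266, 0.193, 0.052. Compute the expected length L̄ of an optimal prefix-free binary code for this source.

2.653 bits/symbol

Repeatedly combine the two least-probable nodes; the expected code length is the sum of the merged weights.
merge 13/250 + 19/250 → 16/125
merge 101/1000 + 103/1000 → 51/250
merge 16/125 + 193/1000 → 321/1000
merge 51/250 + 209/1000 → 413/1000
merge 133/500 + 321/1000 → 587/1000
merge 413/1000 + 587/1000 → 1
L = 16/125 + 51/250 + 321/1000 + 413/1000 + 587/1000 + 1 = 2653/1000 = 2.653 bits/symbol.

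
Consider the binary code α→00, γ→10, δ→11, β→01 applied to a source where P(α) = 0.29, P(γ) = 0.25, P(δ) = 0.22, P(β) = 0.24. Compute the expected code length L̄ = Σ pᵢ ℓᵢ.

L̄ = Σ pᵢ·ℓᵢ = 0.29·2 + 0.25·2 + 0.22·2 + 0.24·2 = 2 bits/symbol.

2 bits/symbol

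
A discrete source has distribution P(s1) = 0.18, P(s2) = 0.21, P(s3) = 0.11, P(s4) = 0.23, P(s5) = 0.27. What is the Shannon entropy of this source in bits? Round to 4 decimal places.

2.2661 bits

H = −Σ pᵢ log₂ pᵢ.
−0.18·log₂(0.18) = 0.4453
−0.21·log₂(0.21) = 0.4728
−0.11·log₂(0.11) = 0.3503
−0.23·log₂(0.23) = 0.4877
−0.27·log₂(0.27) = 0.5100
Sum ≈ 2.2661 → 2.2661 bits.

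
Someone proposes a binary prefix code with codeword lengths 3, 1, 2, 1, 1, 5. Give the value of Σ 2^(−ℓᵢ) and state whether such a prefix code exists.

1.90625; no

With common denominator 2^5 = 32: Σ 2^(−ℓᵢ) = 4/32 + 16/32 + 8/32 + 16/32 + 16/32 + 1/32 = 61/32 = 1.90625.
Kraft's inequality requires Σ ≤ 1; here Σ = 1.90625 > 1, so no such prefix code exists.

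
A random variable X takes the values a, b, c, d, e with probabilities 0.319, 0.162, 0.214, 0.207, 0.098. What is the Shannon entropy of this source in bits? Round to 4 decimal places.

H = −Σ pᵢ log₂ pᵢ.
−0.319·log₂(0.319) = 0.5258
−0.162·log₂(0.162) = 0.4254
−0.214·log₂(0.214) = 0.4760
−0.207·log₂(0.207) = 0.4704
−0.098·log₂(0.098) = 0.3284
Sum ≈ 2.2260 → 2.2260 bits.

2.2260 bits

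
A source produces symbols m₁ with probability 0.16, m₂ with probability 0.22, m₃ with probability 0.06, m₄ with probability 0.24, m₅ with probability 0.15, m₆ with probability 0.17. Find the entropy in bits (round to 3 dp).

H = −Σ pᵢ log₂ pᵢ.
−0.16·log₂(0.16) = 0.4230
−0.22·log₂(0.22) = 0.4806
−0.06·log₂(0.06) = 0.2435
−0.24·log₂(0.24) = 0.4941
−0.15·log₂(0.15) = 0.4105
−0.17·log₂(0.17) = 0.4346
Sum ≈ 2.4864 → 2.486 bits.

2.486 bits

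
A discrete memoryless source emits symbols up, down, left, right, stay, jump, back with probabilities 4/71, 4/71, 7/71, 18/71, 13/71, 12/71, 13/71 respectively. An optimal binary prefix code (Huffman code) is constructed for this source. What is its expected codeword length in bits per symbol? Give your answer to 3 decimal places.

2.676 bits/symbol

Repeatedly combine the two least-probable nodes; the expected code length is the sum of the merged weights.
merge 4/71 + 4/71 → 8/71
merge 7/71 + 8/71 → 15/71
merge 12/71 + 13/71 → 25/71
merge 13/71 + 15/71 → 28/71
merge 18/71 + 25/71 → 43/71
merge 28/71 + 43/71 → 1
L = 8/71 + 15/71 + 25/71 + 28/71 + 43/71 + 1 = 190/71 ≈ 2.676 bits/symbol.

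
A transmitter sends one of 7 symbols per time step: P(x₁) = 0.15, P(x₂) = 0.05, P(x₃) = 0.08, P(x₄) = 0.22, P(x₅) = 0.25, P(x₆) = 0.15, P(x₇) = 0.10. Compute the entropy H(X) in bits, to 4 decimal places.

2.6415 bits

H = −Σ pᵢ log₂ pᵢ.
−0.15·log₂(0.15) = 0.4105
−0.05·log₂(0.05) = 0.2161
−0.08·log₂(0.08) = 0.2915
−0.22·log₂(0.22) = 0.4806
−0.25·log₂(0.25) = 0.5000
−0.15·log₂(0.15) = 0.4105
−0.10·log₂(0.10) = 0.3322
Sum ≈ 2.6415 → 2.6415 bits.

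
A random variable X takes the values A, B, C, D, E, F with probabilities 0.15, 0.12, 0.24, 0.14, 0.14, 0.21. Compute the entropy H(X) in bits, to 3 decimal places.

2.539 bits

H = −Σ pᵢ log₂ pᵢ.
−0.15·log₂(0.15) = 0.4105
−0.12·log₂(0.12) = 0.3671
−0.24·log₂(0.24) = 0.4941
−0.14·log₂(0.14) = 0.3971
−0.14·log₂(0.14) = 0.3971
−0.21·log₂(0.21) = 0.4728
Sum ≈ 2.5388 → 2.539 bits.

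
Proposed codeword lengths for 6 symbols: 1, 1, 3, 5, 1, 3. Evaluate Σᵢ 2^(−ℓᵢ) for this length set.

With common denominator 2^5 = 32: Σ 2^(−ℓᵢ) = 16/32 + 16/32 + 4/32 + 1/32 + 16/32 + 4/32 = 57/32 = 1.78125.

1.78125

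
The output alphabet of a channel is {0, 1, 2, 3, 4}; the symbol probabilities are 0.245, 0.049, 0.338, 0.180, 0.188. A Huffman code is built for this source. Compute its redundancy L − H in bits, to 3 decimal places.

Entropy H = −Σ p log₂ p ≈ 2.1379 bits.
Huffman merges: 49/1000+9/50→229/1000; 47/250+229/1000→417/1000; 49/200+169/500→583/1000; 417/1000+583/1000→1. L = 2229/1000 ≈ 2.2290.
L − H = 2.2290 − 2.1379 = 0.091 bits.

0.091 bits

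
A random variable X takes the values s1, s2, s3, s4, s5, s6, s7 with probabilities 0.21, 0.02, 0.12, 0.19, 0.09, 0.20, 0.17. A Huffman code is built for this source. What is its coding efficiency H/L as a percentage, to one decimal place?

97.0%

Entropy H = −Σ p log₂ p ≈ 2.6196 bits.
Huffman merges: 1/50+9/100→11/100; 11/100+3/25→23/100; 17/100+19/100→9/25; 1/5+21/100→41/100; 23/100+9/25→59/100; 41/100+59/100→1. L = 27/10 ≈ 2.7000.
Efficiency = H/L = 2.6196/2.7000 = 97.0%.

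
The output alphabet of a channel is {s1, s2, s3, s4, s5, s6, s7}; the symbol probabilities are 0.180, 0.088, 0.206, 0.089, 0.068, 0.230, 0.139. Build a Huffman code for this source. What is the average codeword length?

Repeatedly combine the two least-probable nodes; the expected code length is the sum of the merged weights.
merge 17/250 + 11/125 → 39/250
merge 89/1000 + 139/1000 → 57/250
merge 39/250 + 9/50 → 42/125
merge 103/500 + 57/250 → 217/500
merge 23/100 + 42/125 → 283/500
merge 217/500 + 283/500 → 1
L = 39/250 + 57/250 + 42/125 + 217/500 + 283/500 + 1 = 68/25 = 2.72 bits/symbol.

2.72 bits/symbol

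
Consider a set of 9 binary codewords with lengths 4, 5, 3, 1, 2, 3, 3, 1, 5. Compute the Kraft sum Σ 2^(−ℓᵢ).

With common denominator 2^5 = 32: Σ 2^(−ℓᵢ) = 2/32 + 1/32 + 4/32 + 16/32 + 8/32 + 4/32 + 4/32 + 16/32 + 1/32 = 56/32 = 1.75.

1.75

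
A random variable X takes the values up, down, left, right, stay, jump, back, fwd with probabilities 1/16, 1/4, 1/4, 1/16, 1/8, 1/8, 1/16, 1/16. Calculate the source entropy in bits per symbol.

2.75 bits

Each probability is a power of 1/2, so log₂(1/p) is an integer.
H = Σ p·log₂(1/p) = 1/16·4 + 1/4·2 + 1/4·2 + 1/16·4 + 1/8·3 + 1/8·3 + 1/16·4 + 1/16·4 = 2.75 bits.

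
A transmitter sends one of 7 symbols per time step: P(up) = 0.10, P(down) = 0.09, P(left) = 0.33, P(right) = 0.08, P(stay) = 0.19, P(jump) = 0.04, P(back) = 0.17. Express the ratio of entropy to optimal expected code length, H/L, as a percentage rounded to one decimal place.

97.7%

Entropy H = −Σ p log₂ p ≈ 2.5397 bits.
Huffman merges: 1/25+2/25→3/25; 9/100+1/10→19/100; 3/25+17/100→29/100; 19/100+19/100→19/50; 29/100+33/100→31/50; 19/50+31/50→1. L = 13/5 ≈ 2.6000.
Efficiency = H/L = 2.5397/2.6000 = 97.7%.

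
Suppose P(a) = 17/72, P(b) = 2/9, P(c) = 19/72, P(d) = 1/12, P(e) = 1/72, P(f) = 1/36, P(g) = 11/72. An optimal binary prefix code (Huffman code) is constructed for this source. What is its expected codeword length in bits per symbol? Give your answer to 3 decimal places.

2.444 bits/symbol

Repeatedly combine the two least-probable nodes; the expected code length is the sum of the merged weights.
merge 1/72 + 1/36 → 1/24
merge 1/24 + 1/12 → 1/8
merge 1/8 + 11/72 → 5/18
merge 2/9 + 17/72 → 11/24
merge 19/72 + 5/18 → 13/24
merge 11/24 + 13/24 → 1
L = 1/24 + 1/8 + 5/18 + 11/24 + 13/24 + 1 = 22/9 ≈ 2.444 bits/symbol.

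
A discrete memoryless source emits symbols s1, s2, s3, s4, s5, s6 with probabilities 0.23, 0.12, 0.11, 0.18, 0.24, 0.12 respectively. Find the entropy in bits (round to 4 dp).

H = −Σ pᵢ log₂ pᵢ.
−0.23·log₂(0.23) = 0.4877
−0.12·log₂(0.12) = 0.3671
−0.11·log₂(0.11) = 0.3503
−0.18·log₂(0.18) = 0.4453
−0.24·log₂(0.24) = 0.4941
−0.12·log₂(0.12) = 0.3671
Sum ≈ 2.5115 → 2.5115 bits.

2.5115 bits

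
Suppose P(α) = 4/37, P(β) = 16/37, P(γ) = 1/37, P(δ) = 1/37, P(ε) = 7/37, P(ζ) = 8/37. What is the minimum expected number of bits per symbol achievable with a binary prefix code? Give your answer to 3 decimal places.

Repeatedly combine the two least-probable nodes; the expected code length is the sum of the merged weights.
merge 1/37 + 1/37 → 2/37
merge 2/37 + 4/37 → 6/37
merge 6/37 + 7/37 → 13/37
merge 8/37 + 13/37 → 21/37
merge 16/37 + 21/37 → 1
L = 2/37 + 6/37 + 13/37 + 21/37 + 1 = 79/37 ≈ 2.135 bits/symbol.

2.135 bits/symbol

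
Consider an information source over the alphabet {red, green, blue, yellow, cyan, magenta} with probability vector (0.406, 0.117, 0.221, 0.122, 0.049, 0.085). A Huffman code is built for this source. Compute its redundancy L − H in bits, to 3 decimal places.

Entropy H = −Σ p log₂ p ≈ 2.2572 bits.
Huffman merges: 49/1000+17/200→67/500; 117/1000+61/500→239/1000; 67/500+221/1000→71/200; 239/1000+71/200→297/500; 203/500+297/500→1. L = 1161/500 ≈ 2.3220.
L − H = 2.3220 − 2.2572 = 0.065 bits.

0.065 bits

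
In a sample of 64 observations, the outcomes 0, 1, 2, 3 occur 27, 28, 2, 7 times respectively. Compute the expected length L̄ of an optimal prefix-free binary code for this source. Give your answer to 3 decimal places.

Probabilities are the counts divided by 64.
Repeatedly combine the two least-probable nodes; the expected code length is the sum of the merged weights.
merge 1/32 + 7/64 → 9/64
merge 9/64 + 27/64 → 9/16
merge 7/16 + 9/16 → 1
L = 9/64 + 9/16 + 1 = 109/64 ≈ 1.703 bits/symbol.

1.703 bits/symbol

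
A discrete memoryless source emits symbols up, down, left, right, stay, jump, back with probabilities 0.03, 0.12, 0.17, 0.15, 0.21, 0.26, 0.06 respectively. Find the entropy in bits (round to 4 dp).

2.5856 bits

H = −Σ pᵢ log₂ pᵢ.
−0.03·log₂(0.03) = 0.1518
−0.12·log₂(0.12) = 0.3671
−0.17·log₂(0.17) = 0.4346
−0.15·log₂(0.15) = 0.4105
−0.21·log₂(0.21) = 0.4728
−0.26·log₂(0.26) = 0.5053
−0.06·log₂(0.06) = 0.2435
Sum ≈ 2.5856 → 2.5856 bits.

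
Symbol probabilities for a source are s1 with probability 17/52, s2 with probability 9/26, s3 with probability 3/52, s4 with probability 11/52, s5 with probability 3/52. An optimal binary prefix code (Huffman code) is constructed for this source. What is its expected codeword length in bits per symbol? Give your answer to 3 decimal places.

Repeatedly combine the two least-probable nodes; the expected code length is the sum of the merged weights.
merge 3/52 + 3/52 → 3/26
merge 3/26 + 11/52 → 17/52
merge 17/52 + 17/52 → 17/26
merge 9/26 + 17/26 → 1
L = 3/26 + 17/52 + 17/26 + 1 = 109/52 ≈ 2.096 bits/symbol.

2.096 bits/symbol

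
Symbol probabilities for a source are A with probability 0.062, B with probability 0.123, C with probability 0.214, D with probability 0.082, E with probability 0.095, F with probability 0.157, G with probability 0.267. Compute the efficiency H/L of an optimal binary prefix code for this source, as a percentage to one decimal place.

Entropy H = −Σ p log₂ p ≈ 2.6431 bits.
Huffman merges: 31/500+41/500→18/125; 19/200+123/1000→109/500; 18/125+157/1000→301/1000; 107/500+109/500→54/125; 267/1000+301/1000→71/125; 54/125+71/125→1. L = 2663/1000 ≈ 2.6630.
Efficiency = H/L = 2.6431/2.6630 = 99.3%.

99.3%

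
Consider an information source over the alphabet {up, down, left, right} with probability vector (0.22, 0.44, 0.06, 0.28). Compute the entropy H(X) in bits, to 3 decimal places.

H = −Σ pᵢ log₂ pᵢ.
−0.22·log₂(0.22) = 0.4806
−0.44·log₂(0.44) = 0.5211
−0.06·log₂(0.06) = 0.2435
−0.28·log₂(0.28) = 0.5142
Sum ≈ 1.7595 → 1.759 bits.

1.759 bits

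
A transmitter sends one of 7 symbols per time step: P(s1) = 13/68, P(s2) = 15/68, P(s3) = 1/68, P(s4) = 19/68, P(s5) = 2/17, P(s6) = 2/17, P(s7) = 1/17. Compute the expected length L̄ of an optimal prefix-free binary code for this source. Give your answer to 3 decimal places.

Repeatedly combine the two least-probable nodes; the expected code length is the sum of the merged weights.
merge 1/68 + 1/17 → 5/68
merge 5/68 + 2/17 → 13/68
merge 2/17 + 13/68 → 21/68
merge 13/68 + 15/68 → 7/17
merge 19/68 + 21/68 → 10/17
merge 7/17 + 10/17 → 1
L = 5/68 + 13/68 + 21/68 + 7/17 + 10/17 + 1 = 175/68 ≈ 2.574 bits/symbol.

2.574 bits/symbol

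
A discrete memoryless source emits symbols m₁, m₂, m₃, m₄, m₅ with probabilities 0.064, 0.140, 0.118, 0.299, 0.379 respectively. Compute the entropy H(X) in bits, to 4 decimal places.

H = −Σ pᵢ log₂ pᵢ.
−0.064·log₂(0.064) = 0.2538
−0.140·log₂(0.140) = 0.3971
−0.118·log₂(0.118) = 0.3638
−0.299·log₂(0.299) = 0.5208
−0.379·log₂(0.379) = 0.5305
Sum ≈ 2.0660 → 2.0660 bits.

2.0660 bits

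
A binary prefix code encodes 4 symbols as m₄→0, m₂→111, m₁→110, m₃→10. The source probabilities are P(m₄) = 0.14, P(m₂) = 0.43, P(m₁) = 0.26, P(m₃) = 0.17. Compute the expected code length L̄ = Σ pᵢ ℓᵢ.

2.55 bits/symbol

L̄ = Σ pᵢ·ℓᵢ = 0.14·1 + 0.43·3 + 0.26·3 + 0.17·2 = 2.55 bits/symbol.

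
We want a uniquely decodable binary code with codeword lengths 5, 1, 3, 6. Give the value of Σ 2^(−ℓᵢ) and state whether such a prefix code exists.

0.671875; yes

With common denominator 2^6 = 64: Σ 2^(−ℓᵢ) = 2/64 + 32/64 + 8/64 + 1/64 = 43/64 = 0.671875.
Kraft's inequality requires Σ ≤ 1; here Σ = 0.671875 ≤ 1, so such a prefix code exists.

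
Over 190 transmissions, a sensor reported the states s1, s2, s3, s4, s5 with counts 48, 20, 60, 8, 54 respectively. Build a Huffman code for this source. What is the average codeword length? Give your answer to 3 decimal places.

2.147 bits/symbol

Probabilities are the counts divided by 190.
Repeatedly combine the two least-probable nodes; the expected code length is the sum of the merged weights.
merge 4/95 + 2/19 → 14/95
merge 14/95 + 24/95 → 2/5
merge 27/95 + 6/19 → 3/5
merge 2/5 + 3/5 → 1
L = 14/95 + 2/5 + 3/5 + 1 = 204/95 ≈ 2.147 bits/symbol.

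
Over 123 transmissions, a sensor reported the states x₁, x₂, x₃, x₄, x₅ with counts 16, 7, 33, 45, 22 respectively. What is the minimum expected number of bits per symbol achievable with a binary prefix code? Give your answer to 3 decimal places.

Probabilities are the counts divided by 123.
Repeatedly combine the two least-probable nodes; the expected code length is the sum of the merged weights.
merge 7/123 + 16/123 → 23/123
merge 22/123 + 23/123 → 15/41
merge 11/41 + 15/41 → 26/41
merge 15/41 + 26/41 → 1
L = 23/123 + 15/41 + 26/41 + 1 = 269/123 ≈ 2.187 bits/symbol.

2.187 bits/symbol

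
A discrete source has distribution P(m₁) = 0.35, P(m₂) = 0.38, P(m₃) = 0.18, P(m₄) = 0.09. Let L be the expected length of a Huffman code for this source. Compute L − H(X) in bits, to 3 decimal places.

Entropy H = −Σ p log₂ p ≈ 1.8185 bits.
Huffman merges: 9/100+9/50→27/100; 27/100+7/20→31/50; 19/50+31/50→1. L = 189/100 ≈ 1.8900.
L − H = 1.8900 − 1.8185 = 0.071 bits.

0.071 bits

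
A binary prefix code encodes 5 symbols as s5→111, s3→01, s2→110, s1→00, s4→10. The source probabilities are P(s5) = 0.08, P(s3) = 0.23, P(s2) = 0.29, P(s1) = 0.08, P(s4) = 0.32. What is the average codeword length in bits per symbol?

2.37 bits/symbol

L̄ = Σ pᵢ·ℓᵢ = 0.08·3 + 0.23·2 + 0.29·3 + 0.08·2 + 0.32·2 = 2.37 bits/symbol.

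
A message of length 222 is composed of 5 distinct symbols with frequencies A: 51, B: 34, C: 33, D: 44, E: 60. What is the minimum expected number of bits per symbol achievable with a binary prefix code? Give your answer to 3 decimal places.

2.302 bits/symbol

Probabilities are the counts divided by 222.
Repeatedly combine the two least-probable nodes; the expected code length is the sum of the merged weights.
merge 11/74 + 17/111 → 67/222
merge 22/111 + 17/74 → 95/222
merge 10/37 + 67/222 → 127/222
merge 95/222 + 127/222 → 1
L = 67/222 + 95/222 + 127/222 + 1 = 511/222 ≈ 2.302 bits/symbol.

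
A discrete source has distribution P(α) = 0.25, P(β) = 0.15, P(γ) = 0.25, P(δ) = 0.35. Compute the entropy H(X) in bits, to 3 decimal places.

H = −Σ pᵢ log₂ pᵢ.
−0.25·log₂(0.25) = 0.5000
−0.15·log₂(0.15) = 0.4105
−0.25·log₂(0.25) = 0.5000
−0.35·log₂(0.35) = 0.5301
Sum ≈ 1.9406 → 1.941 bits.

1.941 bits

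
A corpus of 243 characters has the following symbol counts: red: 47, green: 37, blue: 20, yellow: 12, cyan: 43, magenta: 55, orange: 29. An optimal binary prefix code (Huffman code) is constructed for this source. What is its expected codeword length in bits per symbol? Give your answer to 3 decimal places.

Probabilities are the counts divided by 243.
Repeatedly combine the two least-probable nodes; the expected code length is the sum of the merged weights.
merge 4/81 + 20/243 → 32/243
merge 29/243 + 32/243 → 61/243
merge 37/243 + 43/243 → 80/243
merge 47/243 + 55/243 → 34/81
merge 61/243 + 80/243 → 47/81
merge 34/81 + 47/81 → 1
L = 32/243 + 61/243 + 80/243 + 34/81 + 47/81 + 1 = 659/243 ≈ 2.712 bits/symbol.

2.712 bits/symbol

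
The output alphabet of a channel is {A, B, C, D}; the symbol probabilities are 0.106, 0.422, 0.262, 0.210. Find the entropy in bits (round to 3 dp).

1.848 bits

H = −Σ pᵢ log₂ pᵢ.
−0.106·log₂(0.106) = 0.3432
−0.422·log₂(0.422) = 0.5253
−0.262·log₂(0.262) = 0.5063
−0.210·log₂(0.210) = 0.4728
Sum ≈ 1.8476 → 1.848 bits.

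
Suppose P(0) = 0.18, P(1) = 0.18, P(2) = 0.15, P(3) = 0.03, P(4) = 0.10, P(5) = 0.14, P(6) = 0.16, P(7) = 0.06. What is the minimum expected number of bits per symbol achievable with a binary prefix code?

Repeatedly combine the two least-probable nodes; the expected code length is the sum of the merged weights.
merge 3/100 + 3/50 → 9/100
merge 9/100 + 1/10 → 19/100
merge 7/50 + 3/20 → 29/100
merge 4/25 + 9/50 → 17/50
merge 9/50 + 19/100 → 37/100
merge 29/100 + 17/50 → 63/100
merge 37/100 + 63/100 → 1
L = 9/100 + 19/100 + 29/100 + 17/50 + 37/100 + 63/100 + 1 = 291/100 = 2.91 bits/symbol.

2.91 bits/symbol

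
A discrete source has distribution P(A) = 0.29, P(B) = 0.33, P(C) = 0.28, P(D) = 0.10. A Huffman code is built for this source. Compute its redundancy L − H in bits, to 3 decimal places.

0.108 bits

Entropy H = −Σ p log₂ p ≈ 1.8921 bits.
Huffman merges: 1/10+7/25→19/50; 29/100+33/100→31/50; 19/50+31/50→1. L = 2 ≈ 2.0000.
L − H = 2.0000 − 1.8921 = 0.108 bits.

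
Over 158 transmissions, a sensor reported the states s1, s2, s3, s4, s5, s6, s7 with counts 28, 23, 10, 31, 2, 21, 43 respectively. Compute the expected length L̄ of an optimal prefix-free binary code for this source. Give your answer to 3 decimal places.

Probabilities are the counts divided by 158.
Repeatedly combine the two least-probable nodes; the expected code length is the sum of the merged weights.
merge 1/79 + 5/79 → 6/79
merge 6/79 + 21/158 → 33/158
merge 23/158 + 14/79 → 51/158
merge 31/158 + 33/158 → 32/79
merge 43/158 + 51/158 → 47/79
merge 32/79 + 47/79 → 1
L = 6/79 + 33/158 + 51/158 + 32/79 + 47/79 + 1 = 206/79 ≈ 2.608 bits/symbol.

2.608 bits/symbol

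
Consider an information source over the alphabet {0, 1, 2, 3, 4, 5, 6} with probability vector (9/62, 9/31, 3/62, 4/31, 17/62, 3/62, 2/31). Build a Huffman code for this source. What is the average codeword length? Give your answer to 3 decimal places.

Repeatedly combine the two least-probable nodes; the expected code length is the sum of the merged weights.
merge 3/62 + 3/62 → 3/31
merge 2/31 + 3/31 → 5/31
merge 4/31 + 9/62 → 17/62
merge 5/31 + 17/62 → 27/62
merge 17/62 + 9/31 → 35/62
merge 27/62 + 35/62 → 1
L = 3/31 + 5/31 + 17/62 + 27/62 + 35/62 + 1 = 157/62 ≈ 2.532 bits/symbol.

2.532 bits/symbol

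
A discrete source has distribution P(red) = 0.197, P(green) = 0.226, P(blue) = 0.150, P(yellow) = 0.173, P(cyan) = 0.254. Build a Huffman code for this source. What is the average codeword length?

2.323 bits/symbol

Repeatedly combine the two least-probable nodes; the expected code length is the sum of the merged weights.
merge 3/20 + 173/1000 → 323/1000
merge 197/1000 + 113/500 → 423/1000
merge 127/500 + 323/1000 → 577/1000
merge 423/1000 + 577/1000 → 1
L = 323/1000 + 423/1000 + 577/1000 + 1 = 2323/1000 = 2.323 bits/symbol.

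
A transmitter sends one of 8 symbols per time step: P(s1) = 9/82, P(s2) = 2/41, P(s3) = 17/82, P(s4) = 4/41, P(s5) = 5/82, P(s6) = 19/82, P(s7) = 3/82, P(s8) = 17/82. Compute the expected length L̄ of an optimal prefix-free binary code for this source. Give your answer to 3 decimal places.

Repeatedly combine the two least-probable nodes; the expected code length is the sum of the merged weights.
merge 3/82 + 2/41 → 7/82
merge 5/82 + 7/82 → 6/41
merge 4/41 + 9/82 → 17/82
merge 6/41 + 17/82 → 29/82
merge 17/82 + 17/82 → 17/41
merge 19/82 + 29/82 → 24/41
merge 17/41 + 24/41 → 1
L = 7/82 + 6/41 + 17/82 + 29/82 + 17/41 + 24/41 + 1 = 229/82 ≈ 2.793 bits/symbol.

2.793 bits/symbol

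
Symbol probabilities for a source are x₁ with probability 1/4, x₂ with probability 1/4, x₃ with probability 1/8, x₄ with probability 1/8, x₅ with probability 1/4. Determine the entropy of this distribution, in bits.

2.25 bits

Each probability is a power of 1/2, so log₂(1/p) is an integer.
H = Σ p·log₂(1/p) = 1/4·2 + 1/4·2 + 1/8·3 + 1/8·3 + 1/4·2 = 2.25 bits.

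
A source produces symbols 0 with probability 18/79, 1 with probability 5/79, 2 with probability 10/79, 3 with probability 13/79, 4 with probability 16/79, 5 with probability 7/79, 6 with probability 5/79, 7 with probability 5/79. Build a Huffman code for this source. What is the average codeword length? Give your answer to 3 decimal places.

Repeatedly combine the two least-probable nodes; the expected code length is the sum of the merged weights.
merge 5/79 + 5/79 → 10/79
merge 5/79 + 7/79 → 12/79
merge 10/79 + 10/79 → 20/79
merge 12/79 + 13/79 → 25/79
merge 16/79 + 18/79 → 34/79
merge 20/79 + 25/79 → 45/79
merge 34/79 + 45/79 → 1
L = 10/79 + 12/79 + 20/79 + 25/79 + 34/79 + 45/79 + 1 = 225/79 ≈ 2.848 bits/symbol.

2.848 bits/symbol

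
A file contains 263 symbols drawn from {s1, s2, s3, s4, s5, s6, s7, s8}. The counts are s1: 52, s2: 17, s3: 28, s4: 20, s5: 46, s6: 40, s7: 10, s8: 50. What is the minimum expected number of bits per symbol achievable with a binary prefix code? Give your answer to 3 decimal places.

2.894 bits/symbol

Probabilities are the counts divided by 263.
Repeatedly combine the two least-probable nodes; the expected code length is the sum of the merged weights.
merge 10/263 + 17/263 → 27/263
merge 20/263 + 27/263 → 47/263
merge 28/263 + 40/263 → 68/263
merge 46/263 + 47/263 → 93/263
merge 50/263 + 52/263 → 102/263
merge 68/263 + 93/263 → 161/263
merge 102/263 + 161/263 → 1
L = 27/263 + 47/263 + 68/263 + 93/263 + 102/263 + 161/263 + 1 = 761/263 ≈ 2.894 bits/symbol.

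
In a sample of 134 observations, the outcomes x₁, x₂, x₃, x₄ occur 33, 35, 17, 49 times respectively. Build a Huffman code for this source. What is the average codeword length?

Probabilities are the counts divided by 134.
Repeatedly combine the two least-probable nodes; the expected code length is the sum of the merged weights.
merge 17/134 + 33/134 → 25/67
merge 35/134 + 49/134 → 42/67
merge 25/67 + 42/67 → 1
L = 25/67 + 42/67 + 1 = 2 bits/symbol.

2 bits/symbol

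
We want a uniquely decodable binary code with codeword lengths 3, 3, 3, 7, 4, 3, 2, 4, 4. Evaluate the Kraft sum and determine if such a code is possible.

0.9453125; yes

With common denominator 2^7 = 128: Σ 2^(−ℓᵢ) = 16/128 + 16/128 + 16/128 + 1/128 + 8/128 + 16/128 + 32/128 + 8/128 + 8/128 = 121/128 = 0.9453125.
Kraft's inequality requires Σ ≤ 1; here Σ = 0.9453125 ≤ 1, so such a prefix code exists.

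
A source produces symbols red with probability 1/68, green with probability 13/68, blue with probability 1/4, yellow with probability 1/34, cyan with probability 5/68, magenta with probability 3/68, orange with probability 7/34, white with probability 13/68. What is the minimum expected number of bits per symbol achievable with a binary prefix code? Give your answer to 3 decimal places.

2.647 bits/symbol

Repeatedly combine the two least-probable nodes; the expected code length is the sum of the merged weights.
merge 1/68 + 1/34 → 3/68
merge 3/68 + 3/68 → 3/34
merge 5/68 + 3/34 → 11/68
merge 11/68 + 13/68 → 6/17
merge 13/68 + 7/34 → 27/68
merge 1/4 + 6/17 → 41/68
merge 27/68 + 41/68 → 1
L = 3/68 + 3/34 + 11/68 + 6/17 + 27/68 + 41/68 + 1 = 45/17 ≈ 2.647 bits/symbol.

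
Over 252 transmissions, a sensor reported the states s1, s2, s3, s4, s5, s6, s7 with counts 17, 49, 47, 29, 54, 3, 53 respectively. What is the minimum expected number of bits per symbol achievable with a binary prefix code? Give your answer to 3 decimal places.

2.655 bits/symbol

Probabilities are the counts divided by 252.
Repeatedly combine the two least-probable nodes; the expected code length is the sum of the merged weights.
merge 1/84 + 17/252 → 5/63
merge 5/63 + 29/252 → 7/36
merge 47/252 + 7/36 → 8/21
merge 7/36 + 53/252 → 17/42
merge 3/14 + 8/21 → 25/42
merge 17/42 + 25/42 → 1
L = 5/63 + 7/36 + 8/21 + 17/42 + 25/42 + 1 = 223/84 ≈ 2.655 bits/symbol.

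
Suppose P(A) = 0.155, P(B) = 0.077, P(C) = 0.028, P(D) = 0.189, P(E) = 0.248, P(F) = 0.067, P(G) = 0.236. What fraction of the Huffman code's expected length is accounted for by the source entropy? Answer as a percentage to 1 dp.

98.4%

Entropy H = −Σ p log₂ p ≈ 2.5522 bits.
Huffman merges: 7/250+67/1000→19/200; 77/1000+19/200→43/250; 31/200+43/250→327/1000; 189/1000+59/250→17/40; 31/125+327/1000→23/40; 17/40+23/40→1. L = 1297/500 ≈ 2.5940.
Efficiency = H/L = 2.5522/2.5940 = 98.4%.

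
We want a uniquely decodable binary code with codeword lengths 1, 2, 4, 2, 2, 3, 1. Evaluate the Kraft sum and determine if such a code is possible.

1.9375; no

With common denominator 2^4 = 16: Σ 2^(−ℓᵢ) = 8/16 + 4/16 + 1/16 + 4/16 + 4/16 + 2/16 + 8/16 = 31/16 = 1.9375.
Kraft's inequality requires Σ ≤ 1; here Σ = 1.9375 > 1, so no such prefix code exists.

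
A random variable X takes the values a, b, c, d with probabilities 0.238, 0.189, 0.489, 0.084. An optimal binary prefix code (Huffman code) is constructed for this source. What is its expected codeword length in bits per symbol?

1.784 bits/symbol

Repeatedly combine the two least-probable nodes; the expected code length is the sum of the merged weights.
merge 21/250 + 189/1000 → 273/1000
merge 119/500 + 273/1000 → 511/1000
merge 489/1000 + 511/1000 → 1
L = 273/1000 + 511/1000 + 1 = 223/125 = 1.784 bits/symbol.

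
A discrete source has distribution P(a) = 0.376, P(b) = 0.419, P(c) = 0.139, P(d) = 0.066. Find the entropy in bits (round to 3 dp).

H = −Σ pᵢ log₂ pᵢ.
−0.376·log₂(0.376) = 0.5306
−0.419·log₂(0.419) = 0.5258
−0.139·log₂(0.139) = 0.3957
−0.066·log₂(0.066) = 0.2588
Sum ≈ 1.7110 → 1.711 bits.

1.711 bits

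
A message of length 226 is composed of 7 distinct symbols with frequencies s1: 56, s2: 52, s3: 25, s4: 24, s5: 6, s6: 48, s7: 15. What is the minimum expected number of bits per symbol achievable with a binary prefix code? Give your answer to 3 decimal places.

Probabilities are the counts divided by 226.
Repeatedly combine the two least-probable nodes; the expected code length is the sum of the merged weights.
merge 3/113 + 15/226 → 21/226
merge 21/226 + 12/113 → 45/226
merge 25/226 + 45/226 → 35/113
merge 24/113 + 26/113 → 50/113
merge 28/113 + 35/113 → 63/113
merge 50/113 + 63/113 → 1
L = 21/226 + 45/226 + 35/113 + 50/113 + 63/113 + 1 = 294/113 ≈ 2.602 bits/symbol.

2.602 bits/symbol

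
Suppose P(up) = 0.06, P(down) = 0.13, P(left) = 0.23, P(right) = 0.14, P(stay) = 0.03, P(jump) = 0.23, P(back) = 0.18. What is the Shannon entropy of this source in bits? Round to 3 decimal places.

H = −Σ pᵢ log₂ pᵢ.
−0.06·log₂(0.06) = 0.2435
−0.13·log₂(0.13) = 0.3826
−0.23·log₂(0.23) = 0.4877
−0.14·log₂(0.14) = 0.3971
−0.03·log₂(0.03) = 0.1518
−0.23·log₂(0.23) = 0.4877
−0.18·log₂(0.18) = 0.4453
Sum ≈ 2.5957 → 2.596 bits.

2.596 bits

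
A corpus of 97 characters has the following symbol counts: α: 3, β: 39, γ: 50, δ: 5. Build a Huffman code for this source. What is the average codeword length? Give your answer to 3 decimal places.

Probabilities are the counts divided by 97.
Repeatedly combine the two least-probable nodes; the expected code length is the sum of the merged weights.
merge 3/97 + 5/97 → 8/97
merge 8/97 + 39/97 → 47/97
merge 47/97 + 50/97 → 1
L = 8/97 + 47/97 + 1 = 152/97 ≈ 1.567 bits/symbol.

1.567 bits/symbol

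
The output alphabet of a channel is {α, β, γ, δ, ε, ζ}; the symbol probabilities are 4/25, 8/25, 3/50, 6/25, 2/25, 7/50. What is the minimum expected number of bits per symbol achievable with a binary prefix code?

Repeatedly combine the two least-probable nodes; the expected code length is the sum of the merged weights.
merge 3/50 + 2/25 → 7/50
merge 7/50 + 7/50 → 7/25
merge 4/25 + 6/25 → 2/5
merge 7/25 + 8/25 → 3/5
merge 2/5 + 3/5 → 1
L = 7/50 + 7/25 + 2/5 + 3/5 + 1 = 121/50 = 2.42 bits/symbol.

2.42 bits/symbol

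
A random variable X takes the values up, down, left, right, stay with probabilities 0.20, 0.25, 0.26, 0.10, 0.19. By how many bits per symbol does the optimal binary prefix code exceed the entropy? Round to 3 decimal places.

Entropy H = −Σ p log₂ p ≈ 2.2571 bits.
Huffman merges: 1/10+19/100→29/100; 1/5+1/4→9/20; 13/50+29/100→11/20; 9/20+11/20→1. L = 229/100 ≈ 2.2900.
L − H = 2.2900 − 2.2571 = 0.033 bits.

0.033 bits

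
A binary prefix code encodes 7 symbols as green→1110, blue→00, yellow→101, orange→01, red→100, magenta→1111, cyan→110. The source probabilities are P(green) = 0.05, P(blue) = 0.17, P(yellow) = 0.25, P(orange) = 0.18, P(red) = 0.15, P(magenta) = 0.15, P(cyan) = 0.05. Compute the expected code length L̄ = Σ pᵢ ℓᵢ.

2.85 bits/symbol

L̄ = Σ pᵢ·ℓᵢ = 0.05·4 + 0.17·2 + 0.25·3 + 0.18·2 + 0.15·3 + 0.15·4 + 0.05·3 = 2.85 bits/symbol.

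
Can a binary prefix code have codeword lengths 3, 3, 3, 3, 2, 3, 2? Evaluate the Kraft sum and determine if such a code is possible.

With common denominator 2^3 = 8: Σ 2^(−ℓᵢ) = 1/8 + 1/8 + 1/8 + 1/8 + 2/8 + 1/8 + 2/8 = 9/8 = 1.125.
Kraft's inequality requires Σ ≤ 1; here Σ = 1.125 > 1, so no such prefix code exists.

1.125; no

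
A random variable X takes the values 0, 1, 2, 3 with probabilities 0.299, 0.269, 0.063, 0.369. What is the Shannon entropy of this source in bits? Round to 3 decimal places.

H = −Σ pᵢ log₂ pᵢ.
−0.299·log₂(0.299) = 0.5208
−0.269·log₂(0.269) = 0.5096
−0.063·log₂(0.063) = 0.2513
−0.369·log₂(0.369) = 0.5307
Sum ≈ 1.8124 → 1.812 bits.

1.812 bits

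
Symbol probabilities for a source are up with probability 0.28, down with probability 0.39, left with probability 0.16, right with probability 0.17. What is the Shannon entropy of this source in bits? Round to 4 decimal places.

H = −Σ pᵢ log₂ pᵢ.
−0.28·log₂(0.28) = 0.5142
−0.39·log₂(0.39) = 0.5298
−0.16·log₂(0.16) = 0.4230
−0.17·log₂(0.17) = 0.4346
Sum ≈ 1.9016 → 1.9016 bits.

1.9016 bits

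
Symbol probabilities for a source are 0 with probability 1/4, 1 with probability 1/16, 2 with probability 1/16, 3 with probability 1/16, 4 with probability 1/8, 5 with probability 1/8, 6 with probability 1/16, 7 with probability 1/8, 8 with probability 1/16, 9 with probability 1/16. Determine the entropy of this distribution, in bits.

3.125 bits

Each probability is a power of 1/2, so log₂(1/p) is an integer.
H = Σ p·log₂(1/p) = 1/4·2 + 1/16·4 + 1/16·4 + 1/16·4 + 1/8·3 + 1/8·3 + 1/16·4 + 1/8·3 + 1/16·4 + 1/16·4 = 3.125 bits.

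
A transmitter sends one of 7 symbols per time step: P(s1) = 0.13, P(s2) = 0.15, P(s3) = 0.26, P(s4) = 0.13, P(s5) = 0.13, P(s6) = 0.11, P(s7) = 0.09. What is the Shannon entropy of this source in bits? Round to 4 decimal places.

2.7267 bits

H = −Σ pᵢ log₂ pᵢ.
−0.13·log₂(0.13) = 0.3826
−0.15·log₂(0.15) = 0.4105
−0.26·log₂(0.26) = 0.5053
−0.13·log₂(0.13) = 0.3826
−0.13·log₂(0.13) = 0.3826
−0.11·log₂(0.11) = 0.3503
−0.09·log₂(0.09) = 0.3127
Sum ≈ 2.7267 → 2.7267 bits.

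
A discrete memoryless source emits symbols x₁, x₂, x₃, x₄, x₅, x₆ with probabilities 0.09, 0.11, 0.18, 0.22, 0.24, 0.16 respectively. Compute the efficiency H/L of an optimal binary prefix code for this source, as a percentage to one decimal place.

Entropy H = −Σ p log₂ p ≈ 2.5060 bits.
Huffman merges: 9/100+11/100→1/5; 4/25+9/50→17/50; 1/5+11/50→21/50; 6/25+17/50→29/50; 21/50+29/50→1. L = 127/50 ≈ 2.5400.
Efficiency = H/L = 2.5060/2.5400 = 98.7%.

98.7%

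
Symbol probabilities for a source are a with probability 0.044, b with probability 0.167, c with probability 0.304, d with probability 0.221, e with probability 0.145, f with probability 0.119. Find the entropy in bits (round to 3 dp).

2.402 bits

H = −Σ pᵢ log₂ pᵢ.
−0.044·log₂(0.044) = 0.1983
−0.167·log₂(0.167) = 0.4312
−0.304·log₂(0.304) = 0.5222
−0.221·log₂(0.221) = 0.4813
−0.145·log₂(0.145) = 0.4040
−0.119·log₂(0.119) = 0.3654
Sum ≈ 2.4024 → 2.402 bits.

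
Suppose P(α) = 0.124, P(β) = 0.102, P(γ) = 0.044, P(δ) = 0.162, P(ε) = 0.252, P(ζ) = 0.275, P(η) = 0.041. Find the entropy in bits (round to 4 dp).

H = −Σ pᵢ log₂ pᵢ.
−0.124·log₂(0.124) = 0.3734
−0.102·log₂(0.102) = 0.3359
−0.044·log₂(0.044) = 0.1983
−0.162·log₂(0.162) = 0.4254
−0.252·log₂(0.252) = 0.5011
−0.275·log₂(0.275) = 0.5122
−0.041·log₂(0.041) = 0.1889
Sum ≈ 2.5353 → 2.5353 bits.

2.5353 bits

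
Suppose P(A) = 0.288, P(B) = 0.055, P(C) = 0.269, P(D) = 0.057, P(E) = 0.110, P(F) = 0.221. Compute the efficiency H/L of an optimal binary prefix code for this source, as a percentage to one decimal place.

99.6%

Entropy H = −Σ p log₂ p ≈ 2.3241 bits.
Huffman merges: 11/200+57/1000→14/125; 11/100+14/125→111/500; 221/1000+111/500→443/1000; 269/1000+36/125→557/1000; 443/1000+557/1000→1. L = 1167/500 ≈ 2.3340.
Efficiency = H/L = 2.3241/2.3340 = 99.6%.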